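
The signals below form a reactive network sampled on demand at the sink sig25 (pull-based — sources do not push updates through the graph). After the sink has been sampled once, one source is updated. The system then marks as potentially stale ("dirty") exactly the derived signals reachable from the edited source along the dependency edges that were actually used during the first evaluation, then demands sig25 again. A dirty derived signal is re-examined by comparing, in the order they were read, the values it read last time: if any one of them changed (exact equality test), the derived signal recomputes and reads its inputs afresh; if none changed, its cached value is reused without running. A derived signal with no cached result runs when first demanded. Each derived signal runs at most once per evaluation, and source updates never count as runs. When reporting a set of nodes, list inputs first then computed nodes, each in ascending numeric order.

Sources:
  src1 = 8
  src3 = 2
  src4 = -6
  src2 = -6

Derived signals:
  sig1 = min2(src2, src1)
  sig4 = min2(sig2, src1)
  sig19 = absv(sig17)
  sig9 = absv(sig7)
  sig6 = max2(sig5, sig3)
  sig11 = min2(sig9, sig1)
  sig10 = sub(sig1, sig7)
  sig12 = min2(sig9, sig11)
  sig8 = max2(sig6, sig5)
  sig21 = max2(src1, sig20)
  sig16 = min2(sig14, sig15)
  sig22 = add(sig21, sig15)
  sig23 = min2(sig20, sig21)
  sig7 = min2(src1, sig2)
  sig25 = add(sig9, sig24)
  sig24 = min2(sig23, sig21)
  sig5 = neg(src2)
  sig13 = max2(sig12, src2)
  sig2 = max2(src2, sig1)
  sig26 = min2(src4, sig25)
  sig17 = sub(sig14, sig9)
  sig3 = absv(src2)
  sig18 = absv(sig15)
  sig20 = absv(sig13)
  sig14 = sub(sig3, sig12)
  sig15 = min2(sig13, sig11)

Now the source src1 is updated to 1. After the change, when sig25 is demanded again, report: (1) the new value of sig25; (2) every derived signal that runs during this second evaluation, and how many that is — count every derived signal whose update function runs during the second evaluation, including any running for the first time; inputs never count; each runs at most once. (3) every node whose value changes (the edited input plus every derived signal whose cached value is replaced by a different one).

sig25 now evaluates to 12.
Run set: sig1, sig7, sig21, sig23, sig24 (5 run).
Changed values: src1, sig21.
The important point: at sig2 every value read last time is unchanged, so the dirty flag clears without a run.

Initial pass — values computed on the first demand:
  sig1 = min2(-6, 8) = -6
  sig2 = max2(-6, -6) = -6
  sig7 = min2(8, -6) = -6
  sig9 = absv(-6) = 6
  sig11 = min2(6, -6) = -6
  sig12 = min2(6, -6) = -6
  sig13 = max2(-6, -6) = -6
  sig20 = absv(-6) = 6
  sig21 = max2(8, 6) = 8
  sig23 = min2(6, 8) = 6
  sig24 = min2(6, 8) = 6
  sig25 = add(6, 6) = 12

Second demand — change propagation:
  sig1: re-runs because src1 8->1; new result -6 (unchanged).
  sig2: re-examined; everything it read last time is the same (src2 unchanged, sig1 unchanged) — cache -6 kept, no run.
  sig7: re-runs because src1 8->1; new result -6 (unchanged).
  sig9: re-examined; everything it read last time is the same (sig7 unchanged) — cache 6 kept, no run.
  sig11: re-examined; everything it read last time is the same (sig9 unchanged, sig1 unchanged) — cache -6 kept, no run.
  sig12: re-examined; everything it read last time is the same (sig9 unchanged, sig11 unchanged) — cache -6 kept, no run.
  sig13: re-examined; everything it read last time is the same (sig12 unchanged, src2 unchanged) — cache -6 kept, no run.
  sig20: re-examined; everything it read last time is the same (sig13 unchanged) — cache 6 kept, no run.
  sig21: re-runs because src1 8->1; new result 6.
  sig23: re-runs because sig21 8->6; new result 6 (unchanged).
  sig24: re-runs because sig21 8->6; new result 6 (unchanged).
  sig25: re-examined; everything it read last time is the same (sig9 unchanged, sig24 unchanged) — cache 12 kept, no run.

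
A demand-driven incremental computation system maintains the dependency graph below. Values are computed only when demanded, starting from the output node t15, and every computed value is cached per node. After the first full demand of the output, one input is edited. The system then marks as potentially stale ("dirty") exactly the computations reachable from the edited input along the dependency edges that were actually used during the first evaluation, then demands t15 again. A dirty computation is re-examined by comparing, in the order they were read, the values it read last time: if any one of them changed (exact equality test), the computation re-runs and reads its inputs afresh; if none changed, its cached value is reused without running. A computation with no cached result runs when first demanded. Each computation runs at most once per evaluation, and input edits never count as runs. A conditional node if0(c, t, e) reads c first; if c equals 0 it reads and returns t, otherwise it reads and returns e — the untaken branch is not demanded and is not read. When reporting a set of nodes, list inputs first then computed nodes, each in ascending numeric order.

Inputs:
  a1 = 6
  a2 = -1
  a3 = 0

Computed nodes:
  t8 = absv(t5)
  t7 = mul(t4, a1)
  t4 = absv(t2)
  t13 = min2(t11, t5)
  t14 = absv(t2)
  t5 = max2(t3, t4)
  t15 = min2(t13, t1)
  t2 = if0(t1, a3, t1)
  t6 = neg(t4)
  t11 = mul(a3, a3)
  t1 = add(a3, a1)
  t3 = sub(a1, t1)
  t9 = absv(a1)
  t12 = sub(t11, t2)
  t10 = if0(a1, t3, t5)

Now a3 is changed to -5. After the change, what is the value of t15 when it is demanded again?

New value of t15: 1.

First evaluation (everything demanded from the output):
  t1 = add(0, 6) = 6
  t2 = if0(t1=6 -> else branch t1) = 6
  t3 = sub(6, 6) = 0
  t4 = absv(6) = 6
  t5 = max2(0, 6) = 6
  t11 = mul(0, 0) = 0
  t13 = min2(0, 6) = 0
  t15 = min2(0, 6) = 0

Propagation after the edit:
  t1: runs — a3 0->-5; result 1.
  t2: runs — t1 6->1; t1 6->1; result 1.
  t3: runs — t1 6->1; result 5.
  t4: runs — t2 6->1; result 1.
  t5: runs — t3 0->5; t4 6->1; result 5.
  t11: runs — a3 0->-5; a3 0->-5; result 25.
  t13: runs — t11 0->25; t5 6->5; result 5.
  t15: runs — t13 0->5; t1 6->1; result 1.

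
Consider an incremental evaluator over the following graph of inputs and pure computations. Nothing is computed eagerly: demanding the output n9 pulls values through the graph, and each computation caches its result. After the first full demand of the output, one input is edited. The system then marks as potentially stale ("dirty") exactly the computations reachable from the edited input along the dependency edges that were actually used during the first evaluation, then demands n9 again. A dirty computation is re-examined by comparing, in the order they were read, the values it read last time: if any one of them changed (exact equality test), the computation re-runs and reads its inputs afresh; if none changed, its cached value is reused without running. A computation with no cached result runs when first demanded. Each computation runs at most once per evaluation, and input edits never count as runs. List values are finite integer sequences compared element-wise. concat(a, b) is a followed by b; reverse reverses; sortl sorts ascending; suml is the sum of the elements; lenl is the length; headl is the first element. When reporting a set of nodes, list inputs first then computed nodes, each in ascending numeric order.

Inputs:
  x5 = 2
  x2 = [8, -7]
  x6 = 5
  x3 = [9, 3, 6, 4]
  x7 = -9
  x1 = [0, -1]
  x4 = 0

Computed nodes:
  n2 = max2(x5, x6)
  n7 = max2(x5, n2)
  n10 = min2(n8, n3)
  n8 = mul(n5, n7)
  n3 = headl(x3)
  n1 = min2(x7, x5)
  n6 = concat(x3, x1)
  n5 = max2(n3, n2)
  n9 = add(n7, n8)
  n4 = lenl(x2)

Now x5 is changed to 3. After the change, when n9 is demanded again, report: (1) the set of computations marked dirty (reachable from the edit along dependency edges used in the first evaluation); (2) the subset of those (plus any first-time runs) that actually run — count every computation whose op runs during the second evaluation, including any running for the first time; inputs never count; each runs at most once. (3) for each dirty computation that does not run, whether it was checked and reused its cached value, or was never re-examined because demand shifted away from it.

Initial pass — values computed on the first demand:
  n2 = max2(2, 5) = 5
  n3 = headl([9, 3, 6, 4]) = 9
  n5 = max2(9, 5) = 9
  n7 = max2(2, 5) = 5
  n8 = mul(9, 5) = 45
  n9 = add(5, 45) = 50

Second demand — change propagation:
  n2: re-runs because x5 2->3; new result 5 (unchanged).
  n5: re-examined; everything it read last time is the same (n3 unchanged, n2 unchanged) — cache 9 kept, no run.
  n7: re-runs because x5 2->3; new result 5 (unchanged).
  n8: re-examined; everything it read last time is the same (n5 unchanged, n7 unchanged) — cache 45 kept, no run.
  n9: re-examined; everything it read last time is the same (n7 unchanged, n8 unchanged) — cache 50 kept, no run.

The important point: at n5 every value read last time is unchanged, so the dirty flag clears without a run.

Dirty set: n2, n5, n7, n8, n9.
Run set: n2, n7 (2 run).
Re-examined without running (cache reused): n5, n8, n9.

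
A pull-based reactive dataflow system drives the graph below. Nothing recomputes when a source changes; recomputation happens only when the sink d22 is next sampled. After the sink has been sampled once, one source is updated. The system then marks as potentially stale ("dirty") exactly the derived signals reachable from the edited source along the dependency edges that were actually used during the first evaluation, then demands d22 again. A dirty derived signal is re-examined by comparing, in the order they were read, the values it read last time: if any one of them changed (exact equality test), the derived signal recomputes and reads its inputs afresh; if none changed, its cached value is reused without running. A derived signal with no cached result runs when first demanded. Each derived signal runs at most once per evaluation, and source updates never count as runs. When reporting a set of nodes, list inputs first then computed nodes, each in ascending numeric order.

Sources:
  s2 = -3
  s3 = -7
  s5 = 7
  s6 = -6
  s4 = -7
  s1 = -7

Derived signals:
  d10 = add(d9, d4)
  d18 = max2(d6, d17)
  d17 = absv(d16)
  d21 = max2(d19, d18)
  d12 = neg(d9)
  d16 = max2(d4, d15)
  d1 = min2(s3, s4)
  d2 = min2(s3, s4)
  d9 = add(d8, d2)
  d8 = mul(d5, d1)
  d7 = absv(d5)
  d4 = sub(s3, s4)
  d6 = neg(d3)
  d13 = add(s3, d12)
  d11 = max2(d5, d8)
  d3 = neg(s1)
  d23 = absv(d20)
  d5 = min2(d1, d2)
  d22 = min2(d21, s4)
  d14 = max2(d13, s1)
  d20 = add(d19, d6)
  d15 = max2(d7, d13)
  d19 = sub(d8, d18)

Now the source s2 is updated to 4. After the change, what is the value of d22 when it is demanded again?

First evaluation (everything demanded from the output):
  d1 = min2(-7, -7) = -7
  d2 = min2(-7, -7) = -7
  d3 = neg(-7) = 7
  d4 = sub(-7, -7) = 0
  d5 = min2(-7, -7) = -7
  d6 = neg(7) = -7
  d7 = absv(-7) = 7
  d8 = mul(-7, -7) = 49
  d9 = add(49, -7) = 42
  d12 = neg(42) = -42
  d13 = add(-7, -42) = -49
  d15 = max2(7, -49) = 7
  d16 = max2(0, 7) = 7
  d17 = absv(7) = 7
  d18 = max2(-7, 7) = 7
  d19 = sub(49, 7) = 42
  d21 = max2(42, 7) = 42
  d22 = min2(42, -7) = -7

Propagation after the edit:
  s2 feeds no computation that the output demands — nothing is marked dirty and nothing runs.

Key observation: s2 is never demanded by the output, so the edit triggers no recomputation at all.

New value of d22: -7.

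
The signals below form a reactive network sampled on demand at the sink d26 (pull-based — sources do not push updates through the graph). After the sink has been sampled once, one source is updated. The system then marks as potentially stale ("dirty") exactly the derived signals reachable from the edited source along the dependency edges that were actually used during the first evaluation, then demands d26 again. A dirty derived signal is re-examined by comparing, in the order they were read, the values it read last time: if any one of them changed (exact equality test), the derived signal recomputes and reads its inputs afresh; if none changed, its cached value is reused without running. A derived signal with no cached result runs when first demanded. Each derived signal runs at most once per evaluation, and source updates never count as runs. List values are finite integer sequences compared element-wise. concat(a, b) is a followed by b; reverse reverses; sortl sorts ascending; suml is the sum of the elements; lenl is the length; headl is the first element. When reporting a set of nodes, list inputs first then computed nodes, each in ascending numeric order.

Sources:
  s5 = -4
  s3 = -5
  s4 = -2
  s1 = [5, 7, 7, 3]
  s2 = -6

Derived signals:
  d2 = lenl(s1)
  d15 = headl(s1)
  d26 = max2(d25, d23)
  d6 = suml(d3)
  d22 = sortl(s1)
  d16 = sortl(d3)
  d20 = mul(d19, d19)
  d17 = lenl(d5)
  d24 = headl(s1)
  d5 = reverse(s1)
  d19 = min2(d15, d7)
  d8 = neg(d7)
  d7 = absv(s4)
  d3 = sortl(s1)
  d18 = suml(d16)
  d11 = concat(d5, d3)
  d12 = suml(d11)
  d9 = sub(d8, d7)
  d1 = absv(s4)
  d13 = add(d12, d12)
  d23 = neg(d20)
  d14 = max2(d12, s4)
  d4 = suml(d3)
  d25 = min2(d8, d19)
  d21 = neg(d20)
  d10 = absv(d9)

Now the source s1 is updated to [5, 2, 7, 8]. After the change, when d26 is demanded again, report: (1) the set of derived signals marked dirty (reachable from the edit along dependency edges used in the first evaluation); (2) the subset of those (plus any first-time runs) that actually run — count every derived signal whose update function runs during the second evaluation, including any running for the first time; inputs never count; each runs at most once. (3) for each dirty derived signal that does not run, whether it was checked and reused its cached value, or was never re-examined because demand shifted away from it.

Dirty set: d15, d19, d20, d23, d25, d26.
Run set: d15 (1 run).
Re-examined without running (cache reused): d19, d20, d23, d25, d26.
The important point: d15 recomputes to an identical value, and the output ends up unchanged.

Initial pass — values computed on the first demand:
  d7 = absv(-2) = 2
  d8 = neg(2) = -2
  d15 = headl([5, 7, 7, 3]) = 5
  d19 = min2(5, 2) = 2
  d20 = mul(2, 2) = 4
  d23 = neg(4) = -4
  d25 = min2(-2, 2) = -2
  d26 = max2(-2, -4) = -2

Second demand — change propagation:
  d15: re-runs because s1 [5, 7, 7, 3]->[5, 2, 7, 8]; new result 5 (unchanged).
  d19: re-examined; everything it read last time is the same (d15 unchanged, d7 unchanged) — cache 2 kept, no run.
  d20: re-examined; everything it read last time is the same (d19 unchanged, d19 unchanged) — cache 4 kept, no run.
  d23: re-examined; everything it read last time is the same (d20 unchanged) — cache -4 kept, no run.
  d25: re-examined; everything it read last time is the same (d8 unchanged, d19 unchanged) — cache -2 kept, no run.
  d26: re-examined; everything it read last time is the same (d25 unchanged, d23 unchanged) — cache -2 kept, no run.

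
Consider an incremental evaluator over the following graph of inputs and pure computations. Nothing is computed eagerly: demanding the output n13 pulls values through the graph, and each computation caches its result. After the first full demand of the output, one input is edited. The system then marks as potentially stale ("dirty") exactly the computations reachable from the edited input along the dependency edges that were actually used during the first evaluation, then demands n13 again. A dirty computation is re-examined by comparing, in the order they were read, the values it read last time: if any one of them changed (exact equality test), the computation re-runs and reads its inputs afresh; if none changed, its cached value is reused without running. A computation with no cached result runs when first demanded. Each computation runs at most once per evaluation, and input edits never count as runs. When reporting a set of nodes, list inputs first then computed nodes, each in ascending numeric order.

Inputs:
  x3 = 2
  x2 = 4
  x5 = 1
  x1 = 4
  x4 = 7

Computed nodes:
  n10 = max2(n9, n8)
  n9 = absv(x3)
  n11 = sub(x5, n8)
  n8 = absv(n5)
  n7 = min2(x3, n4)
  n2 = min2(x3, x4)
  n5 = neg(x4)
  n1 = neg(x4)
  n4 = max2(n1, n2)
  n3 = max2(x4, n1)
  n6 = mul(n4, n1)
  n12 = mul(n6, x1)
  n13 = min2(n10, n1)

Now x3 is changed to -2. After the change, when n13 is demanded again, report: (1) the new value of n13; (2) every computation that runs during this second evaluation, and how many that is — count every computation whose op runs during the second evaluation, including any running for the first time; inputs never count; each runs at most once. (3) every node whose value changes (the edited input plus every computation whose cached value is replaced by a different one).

n13 now evaluates to -7.
Run set: n9 (1 run).
Changed values: x3.
The important point: n9 recomputes to an identical value, and the output ends up unchanged.

Initial pass — values computed on the first demand:
  n1 = neg(7) = -7
  n5 = neg(7) = -7
  n8 = absv(-7) = 7
  n9 = absv(2) = 2
  n10 = max2(2, 7) = 7
  n13 = min2(7, -7) = -7

Second demand — change propagation:
  n9: re-runs because x3 2->-2; new result 2 (unchanged).
  n10: re-examined; everything it read last time is the same (n9 unchanged, n8 unchanged) — cache 7 kept, no run.
  n13: re-examined; everything it read last time is the same (n10 unchanged, n1 unchanged) — cache -7 kept, no run.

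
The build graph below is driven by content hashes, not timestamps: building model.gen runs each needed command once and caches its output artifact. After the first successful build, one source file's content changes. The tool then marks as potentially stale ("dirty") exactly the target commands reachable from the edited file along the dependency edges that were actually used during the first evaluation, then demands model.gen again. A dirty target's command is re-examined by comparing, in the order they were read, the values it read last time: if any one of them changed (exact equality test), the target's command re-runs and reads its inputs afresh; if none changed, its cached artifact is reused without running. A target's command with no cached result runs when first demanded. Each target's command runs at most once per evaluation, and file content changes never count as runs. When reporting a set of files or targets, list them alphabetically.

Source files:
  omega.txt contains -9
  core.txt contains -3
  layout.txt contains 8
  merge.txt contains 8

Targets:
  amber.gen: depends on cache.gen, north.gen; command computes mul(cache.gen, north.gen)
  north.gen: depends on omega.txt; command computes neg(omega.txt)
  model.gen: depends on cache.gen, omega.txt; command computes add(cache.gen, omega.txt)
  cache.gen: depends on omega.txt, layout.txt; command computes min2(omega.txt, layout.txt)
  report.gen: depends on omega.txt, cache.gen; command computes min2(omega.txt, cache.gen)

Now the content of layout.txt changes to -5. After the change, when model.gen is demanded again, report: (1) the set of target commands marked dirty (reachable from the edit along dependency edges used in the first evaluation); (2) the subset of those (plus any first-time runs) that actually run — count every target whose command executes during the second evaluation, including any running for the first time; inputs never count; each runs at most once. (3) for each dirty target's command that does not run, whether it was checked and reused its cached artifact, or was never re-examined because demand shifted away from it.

Dirty set: cache.gen, model.gen.
Run set: cache.gen (1 run).
Re-examined without running (cache reused): model.gen.
The important point: cache.gen recomputes to an identical value, and the output ends up unchanged.

Initial pass — values computed on the first demand:
  cache.gen = min2(-9, 8) = -9
  model.gen = add(-9, -9) = -18

Second demand — change propagation:
  cache.gen: re-runs because layout.txt 8->-5; new result -9 (unchanged).
  model.gen: re-examined; everything it read last time is the same (cache.gen unchanged, omega.txt unchanged) — cache -18 kept, no run.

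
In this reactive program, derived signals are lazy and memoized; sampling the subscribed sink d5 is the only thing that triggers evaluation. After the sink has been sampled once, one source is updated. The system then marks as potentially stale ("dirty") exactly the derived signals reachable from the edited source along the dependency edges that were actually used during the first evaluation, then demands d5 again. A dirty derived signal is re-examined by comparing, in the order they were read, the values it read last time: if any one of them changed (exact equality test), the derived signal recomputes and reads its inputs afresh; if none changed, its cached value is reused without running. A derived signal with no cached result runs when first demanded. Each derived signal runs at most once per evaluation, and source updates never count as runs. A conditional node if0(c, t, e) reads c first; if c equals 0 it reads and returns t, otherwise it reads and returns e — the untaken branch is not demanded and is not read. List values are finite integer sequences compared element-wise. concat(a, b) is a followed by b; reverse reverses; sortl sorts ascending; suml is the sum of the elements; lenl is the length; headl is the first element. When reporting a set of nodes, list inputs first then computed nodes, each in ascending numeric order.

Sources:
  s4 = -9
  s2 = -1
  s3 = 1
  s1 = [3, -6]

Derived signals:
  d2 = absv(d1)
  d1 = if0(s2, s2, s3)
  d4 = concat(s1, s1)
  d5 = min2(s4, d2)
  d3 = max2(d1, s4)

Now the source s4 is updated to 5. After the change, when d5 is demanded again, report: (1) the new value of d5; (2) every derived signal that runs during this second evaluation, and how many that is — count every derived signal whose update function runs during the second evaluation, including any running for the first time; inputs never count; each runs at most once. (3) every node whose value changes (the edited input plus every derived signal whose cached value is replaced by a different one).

Demanding d5 again yields 1.
1 derived signals run: d5.
The nodes whose values change: s4, d5.

First demand of the output computes:
  d1 = if0(s2=-1 -> else branch s3) = 1
  d2 = absv(1) = 1
  d5 = min2(-9, 1) = -9

After the edit, cleaning proceeds:
  d5: a read changed (s4 -9->5) — executes, giving 1.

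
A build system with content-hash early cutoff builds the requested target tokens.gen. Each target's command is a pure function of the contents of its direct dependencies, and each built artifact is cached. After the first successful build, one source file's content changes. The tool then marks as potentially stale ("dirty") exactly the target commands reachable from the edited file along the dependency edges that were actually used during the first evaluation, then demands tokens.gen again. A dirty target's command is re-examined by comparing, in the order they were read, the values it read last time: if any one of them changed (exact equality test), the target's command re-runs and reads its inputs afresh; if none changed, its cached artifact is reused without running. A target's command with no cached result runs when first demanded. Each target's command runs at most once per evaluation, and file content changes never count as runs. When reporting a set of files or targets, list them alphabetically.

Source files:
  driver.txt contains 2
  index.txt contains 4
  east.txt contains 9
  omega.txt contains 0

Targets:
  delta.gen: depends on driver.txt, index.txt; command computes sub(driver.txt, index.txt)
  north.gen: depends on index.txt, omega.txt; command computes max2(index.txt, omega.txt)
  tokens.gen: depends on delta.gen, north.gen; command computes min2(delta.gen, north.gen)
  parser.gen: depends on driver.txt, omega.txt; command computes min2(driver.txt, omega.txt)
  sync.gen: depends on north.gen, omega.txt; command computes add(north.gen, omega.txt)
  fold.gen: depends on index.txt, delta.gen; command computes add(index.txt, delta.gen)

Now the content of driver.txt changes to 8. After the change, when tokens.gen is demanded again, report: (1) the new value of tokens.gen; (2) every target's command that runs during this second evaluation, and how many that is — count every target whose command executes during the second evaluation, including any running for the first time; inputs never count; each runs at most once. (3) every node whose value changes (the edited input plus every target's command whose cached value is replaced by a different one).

New value of tokens.gen: 4.
Target commands that run: delta.gen, tokens.gen — 2 in total.
Values that change: delta.gen, driver.txt, tokens.gen.

First evaluation (everything demanded from the output):
  delta.gen = sub(2, 4) = -2
  north.gen = max2(4, 0) = 4
  tokens.gen = min2(-2, 4) = -2

Propagation after the edit:
  delta.gen: runs — driver.txt 2->8; result 4.
  tokens.gen: runs — delta.gen -2->4; result 4.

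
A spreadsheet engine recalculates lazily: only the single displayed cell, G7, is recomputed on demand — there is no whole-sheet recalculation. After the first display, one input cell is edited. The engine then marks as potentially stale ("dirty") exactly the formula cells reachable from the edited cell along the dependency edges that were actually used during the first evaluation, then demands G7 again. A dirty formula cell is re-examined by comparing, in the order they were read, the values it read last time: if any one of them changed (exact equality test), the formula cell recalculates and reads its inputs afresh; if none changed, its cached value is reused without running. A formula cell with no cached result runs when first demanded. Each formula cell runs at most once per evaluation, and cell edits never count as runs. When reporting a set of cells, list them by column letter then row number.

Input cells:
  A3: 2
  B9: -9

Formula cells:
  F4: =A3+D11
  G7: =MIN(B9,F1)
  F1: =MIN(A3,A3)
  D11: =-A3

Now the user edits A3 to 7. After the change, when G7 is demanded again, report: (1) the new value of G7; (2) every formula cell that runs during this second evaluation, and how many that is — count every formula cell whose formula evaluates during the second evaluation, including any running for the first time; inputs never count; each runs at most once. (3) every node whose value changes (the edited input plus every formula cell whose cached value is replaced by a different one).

First evaluation (everything demanded from the output):
  F1 = MIN(2, 2) = 2
  G7 = MIN(-9, 2) = -9

Propagation after the edit:
  F1: runs — A3 2->7; A3 2->7; result 7.
  G7: runs — F1 2->7; result -9 (same value as before).

New value of G7: -9.
Formula cells that run: F1, G7 — 2 in total.
Values that change: A3, F1.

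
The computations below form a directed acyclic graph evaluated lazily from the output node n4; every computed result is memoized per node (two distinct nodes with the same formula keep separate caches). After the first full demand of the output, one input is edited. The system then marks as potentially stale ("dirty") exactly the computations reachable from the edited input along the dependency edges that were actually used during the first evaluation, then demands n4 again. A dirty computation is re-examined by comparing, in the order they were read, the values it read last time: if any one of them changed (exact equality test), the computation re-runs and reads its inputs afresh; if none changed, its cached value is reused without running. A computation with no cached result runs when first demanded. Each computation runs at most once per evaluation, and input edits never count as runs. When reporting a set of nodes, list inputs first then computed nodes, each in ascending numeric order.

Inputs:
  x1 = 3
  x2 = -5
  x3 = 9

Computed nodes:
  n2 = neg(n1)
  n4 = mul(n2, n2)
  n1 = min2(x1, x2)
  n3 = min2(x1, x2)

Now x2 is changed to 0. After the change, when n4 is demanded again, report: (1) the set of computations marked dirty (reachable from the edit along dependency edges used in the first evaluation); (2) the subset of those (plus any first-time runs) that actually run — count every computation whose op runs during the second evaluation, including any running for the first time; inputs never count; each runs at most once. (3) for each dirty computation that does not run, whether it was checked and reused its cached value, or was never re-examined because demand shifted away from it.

First demand of the output computes:
  n1 = min2(3, -5) = -5
  n2 = neg(-5) = 5
  n4 = mul(5, 5) = 25

After the edit, cleaning proceeds:
  n1: a read changed (x2 -5->0) — executes, giving 0.
  n2: a read changed (n1 -5->0) — executes, giving 0.
  n4: a read changed (n2 5->0; n2 5->0) — executes, giving 0.

The edit dirties: n1, n2, n4.
3 computations run: n1, n2, n4.
No dirty computation escaped a run.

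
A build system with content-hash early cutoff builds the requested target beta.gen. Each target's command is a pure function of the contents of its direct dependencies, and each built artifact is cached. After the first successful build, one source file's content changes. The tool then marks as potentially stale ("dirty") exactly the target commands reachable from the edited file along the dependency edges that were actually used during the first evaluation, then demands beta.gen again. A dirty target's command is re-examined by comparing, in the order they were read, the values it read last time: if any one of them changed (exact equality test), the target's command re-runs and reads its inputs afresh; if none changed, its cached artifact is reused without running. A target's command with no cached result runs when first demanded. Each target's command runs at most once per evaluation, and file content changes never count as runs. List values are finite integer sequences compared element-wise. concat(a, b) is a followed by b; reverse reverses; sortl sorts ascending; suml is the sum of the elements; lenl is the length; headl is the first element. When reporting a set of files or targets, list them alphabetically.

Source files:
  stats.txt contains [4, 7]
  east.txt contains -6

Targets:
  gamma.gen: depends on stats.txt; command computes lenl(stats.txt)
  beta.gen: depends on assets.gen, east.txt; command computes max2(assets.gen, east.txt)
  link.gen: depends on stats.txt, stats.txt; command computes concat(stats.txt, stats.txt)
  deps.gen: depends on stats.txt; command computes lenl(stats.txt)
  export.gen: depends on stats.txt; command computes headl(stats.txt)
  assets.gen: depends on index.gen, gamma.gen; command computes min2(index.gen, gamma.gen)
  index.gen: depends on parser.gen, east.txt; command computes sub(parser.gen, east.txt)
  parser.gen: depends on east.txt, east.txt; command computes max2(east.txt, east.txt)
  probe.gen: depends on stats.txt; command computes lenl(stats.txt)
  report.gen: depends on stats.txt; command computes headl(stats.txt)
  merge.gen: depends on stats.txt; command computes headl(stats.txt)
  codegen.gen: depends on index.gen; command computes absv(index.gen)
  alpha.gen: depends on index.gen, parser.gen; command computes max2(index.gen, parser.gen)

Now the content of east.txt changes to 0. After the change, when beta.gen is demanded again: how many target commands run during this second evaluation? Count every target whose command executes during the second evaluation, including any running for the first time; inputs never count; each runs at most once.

First evaluation (everything demanded from the output):
  gamma.gen = lenl([4, 7]) = 2
  parser.gen = max2(-6, -6) = -6
  index.gen = sub(-6, -6) = 0
  assets.gen = min2(0, 2) = 0
  beta.gen = max2(0, -6) = 0

Propagation after the edit:
  parser.gen: runs — east.txt -6->0; east.txt -6->0; result 0.
  index.gen: runs — parser.gen -6->0; east.txt -6->0; result 0 (same value as before).
  assets.gen: checked — values it read are unchanged (index.gen unchanged, gamma.gen unchanged); reused cached 0 without running.
  beta.gen: runs — east.txt -6->0; result 0 (same value as before).

Key observation: the cutoff stops propagation at assets.gen — its inputs' values are unchanged, so it reuses its cache.

Target commands that run: beta.gen, index.gen, parser.gen — 3 in total.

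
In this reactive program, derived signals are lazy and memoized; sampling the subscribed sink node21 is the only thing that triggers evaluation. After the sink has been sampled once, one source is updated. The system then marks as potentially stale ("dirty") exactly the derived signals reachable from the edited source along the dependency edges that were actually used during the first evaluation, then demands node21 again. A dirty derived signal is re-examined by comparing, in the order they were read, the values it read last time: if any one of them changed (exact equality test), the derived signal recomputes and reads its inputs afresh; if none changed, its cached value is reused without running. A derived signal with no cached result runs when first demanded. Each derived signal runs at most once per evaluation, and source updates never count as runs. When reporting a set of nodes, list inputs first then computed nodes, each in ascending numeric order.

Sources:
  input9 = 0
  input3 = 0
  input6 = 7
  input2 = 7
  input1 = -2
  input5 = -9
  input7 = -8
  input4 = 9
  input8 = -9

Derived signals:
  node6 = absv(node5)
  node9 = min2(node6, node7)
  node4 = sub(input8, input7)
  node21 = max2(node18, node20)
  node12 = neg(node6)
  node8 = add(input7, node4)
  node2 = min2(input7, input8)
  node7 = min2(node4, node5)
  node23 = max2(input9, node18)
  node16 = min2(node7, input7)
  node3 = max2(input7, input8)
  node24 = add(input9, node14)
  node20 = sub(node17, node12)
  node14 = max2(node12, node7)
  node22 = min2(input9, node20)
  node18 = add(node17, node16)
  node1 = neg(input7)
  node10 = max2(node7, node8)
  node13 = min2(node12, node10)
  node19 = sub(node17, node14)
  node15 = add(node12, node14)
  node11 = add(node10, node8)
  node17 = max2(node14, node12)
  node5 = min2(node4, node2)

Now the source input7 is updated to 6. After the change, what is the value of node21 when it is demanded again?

First demand of the output computes:
  node2 = min2(-8, -9) = -9
  node4 = sub(-9, -8) = -1
  node5 = min2(-1, -9) = -9
  node6 = absv(-9) = 9
  node7 = min2(-1, -9) = -9
  node12 = neg(9) = -9
  node14 = max2(-9, -9) = -9
  node16 = min2(-9, -8) = -9
  node17 = max2(-9, -9) = -9
  node18 = add(-9, -9) = -18
  node20 = sub(-9, -9) = 0
  node21 = max2(-18, 0) = 0

After the edit, cleaning proceeds:
  node2: a read changed (input7 -8->6) — executes, giving -9 — identical to its old value.
  node4: a read changed (input7 -8->6) — executes, giving -15.
  node5: a read changed (node4 -1->-15) — executes, giving -15.
  node6: a read changed (node5 -9->-15) — executes, giving 15.
  node7: a read changed (node4 -1->-15; node5 -9->-15) — executes, giving -15.
  node12: a read changed (node6 9->15) — executes, giving -15.
  node14: a read changed (node12 -9->-15; node7 -9->-15) — executes, giving -15.
  node16: a read changed (node7 -9->-15; input7 -8->6) — executes, giving -15.
  node17: a read changed (node14 -9->-15; node12 -9->-15) — executes, giving -15.
  node18: a read changed (node17 -9->-15; node16 -9->-15) — executes, giving -30.
  node20: a read changed (node17 -9->-15; node12 -9->-15) — executes, giving 0 — identical to its old value.
  node21: a read changed (node18 -18->-30) — executes, giving 0 — identical to its old value.

Demanding node21 again yields 0.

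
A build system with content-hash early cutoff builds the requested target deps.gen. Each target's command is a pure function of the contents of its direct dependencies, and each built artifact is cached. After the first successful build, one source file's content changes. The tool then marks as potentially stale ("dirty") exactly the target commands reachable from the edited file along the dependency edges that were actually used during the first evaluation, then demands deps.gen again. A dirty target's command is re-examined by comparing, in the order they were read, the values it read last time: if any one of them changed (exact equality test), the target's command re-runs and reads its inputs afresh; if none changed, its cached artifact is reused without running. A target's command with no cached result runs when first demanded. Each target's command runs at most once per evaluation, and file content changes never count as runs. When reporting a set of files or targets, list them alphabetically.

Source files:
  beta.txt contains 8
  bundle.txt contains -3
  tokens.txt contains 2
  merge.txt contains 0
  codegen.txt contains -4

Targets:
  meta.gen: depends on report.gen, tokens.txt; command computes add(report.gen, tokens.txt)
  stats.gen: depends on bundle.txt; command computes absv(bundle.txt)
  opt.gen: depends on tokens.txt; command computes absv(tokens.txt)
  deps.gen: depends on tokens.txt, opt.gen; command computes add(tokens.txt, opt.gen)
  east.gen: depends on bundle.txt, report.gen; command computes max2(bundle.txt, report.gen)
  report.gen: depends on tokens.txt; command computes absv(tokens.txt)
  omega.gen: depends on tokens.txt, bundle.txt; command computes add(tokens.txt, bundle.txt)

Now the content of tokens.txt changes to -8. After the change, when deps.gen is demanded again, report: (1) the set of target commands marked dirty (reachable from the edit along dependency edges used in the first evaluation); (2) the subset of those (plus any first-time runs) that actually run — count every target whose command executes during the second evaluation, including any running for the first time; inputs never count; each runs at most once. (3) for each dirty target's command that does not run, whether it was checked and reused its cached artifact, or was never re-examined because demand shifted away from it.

First evaluation (everything demanded from the output):
  opt.gen = absv(2) = 2
  deps.gen = add(2, 2) = 4

Propagation after the edit:
  opt.gen: runs — tokens.txt 2->-8; result 8.
  deps.gen: runs — tokens.txt 2->-8; opt.gen 2->8; result 0.

Marked dirty: deps.gen, opt.gen.
Target commands that run: deps.gen, opt.gen — 2 in total.
Every dirty target's command ran.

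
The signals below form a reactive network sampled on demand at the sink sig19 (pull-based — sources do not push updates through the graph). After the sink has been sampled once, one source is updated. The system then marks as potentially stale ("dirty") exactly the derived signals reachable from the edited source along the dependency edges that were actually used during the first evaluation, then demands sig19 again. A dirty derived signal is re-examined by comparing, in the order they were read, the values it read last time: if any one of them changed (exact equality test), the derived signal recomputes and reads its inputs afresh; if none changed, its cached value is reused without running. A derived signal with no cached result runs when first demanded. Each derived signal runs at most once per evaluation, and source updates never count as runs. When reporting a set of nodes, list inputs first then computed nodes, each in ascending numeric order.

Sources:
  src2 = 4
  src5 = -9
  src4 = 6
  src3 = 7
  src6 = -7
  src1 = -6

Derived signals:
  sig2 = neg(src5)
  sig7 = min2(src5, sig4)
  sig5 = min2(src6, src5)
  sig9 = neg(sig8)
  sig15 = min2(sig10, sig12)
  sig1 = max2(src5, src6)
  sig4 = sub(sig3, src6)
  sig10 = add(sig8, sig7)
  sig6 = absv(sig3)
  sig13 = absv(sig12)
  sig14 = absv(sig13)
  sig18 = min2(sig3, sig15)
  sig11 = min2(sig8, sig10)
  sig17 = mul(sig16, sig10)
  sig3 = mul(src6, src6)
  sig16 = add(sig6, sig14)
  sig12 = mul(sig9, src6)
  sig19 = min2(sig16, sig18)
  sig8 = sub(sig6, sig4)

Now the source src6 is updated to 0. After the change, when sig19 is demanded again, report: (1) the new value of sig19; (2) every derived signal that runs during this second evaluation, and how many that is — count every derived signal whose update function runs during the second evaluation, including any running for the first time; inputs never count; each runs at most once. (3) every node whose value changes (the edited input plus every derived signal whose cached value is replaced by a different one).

Initial pass — values computed on the first demand:
  sig3 = mul(-7, -7) = 49
  sig4 = sub(49, -7) = 56
  sig6 = absv(49) = 49
  sig7 = min2(-9, 56) = -9
  sig8 = sub(49, 56) = -7
  sig9 = neg(-7) = 7
  sig10 = add(-7, -9) = -16
  sig12 = mul(7, -7) = -49
  sig13 = absv(-49) = 49
  sig14 = absv(49) = 49
  sig15 = min2(-16, -49) = -49
  sig16 = add(49, 49) = 98
  sig18 = min2(49, -49) = -49
  sig19 = min2(98, -49) = -49

Second demand — change propagation:
  sig3: re-runs because src6 -7->0; src6 -7->0; new result 0.
  sig4: re-runs because sig3 49->0; src6 -7->0; new result 0.
  sig6: re-runs because sig3 49->0; new result 0.
  sig7: re-runs because sig4 56->0; new result -9 (unchanged).
  sig8: re-runs because sig6 49->0; sig4 56->0; new result 0.
  sig9: re-runs because sig8 -7->0; new result 0.
  sig10: re-runs because sig8 -7->0; new result -9.
  sig12: re-runs because sig9 7->0; src6 -7->0; new result 0.
  sig13: re-runs because sig12 -49->0; new result 0.
  sig14: re-runs because sig13 49->0; new result 0.
  sig15: re-runs because sig10 -16->-9; sig12 -49->0; new result -9.
  sig16: re-runs because sig6 49->0; sig14 49->0; new result 0.
  sig18: re-runs because sig3 49->0; sig15 -49->-9; new result -9.
  sig19: re-runs because sig16 98->0; sig18 -49->-9; new result -9.

sig19 now evaluates to -9.
Run set: sig3, sig4, sig6, sig7, sig8, sig9, sig10, sig12, sig13, sig14, sig15, sig16, sig18, sig19 (14 run).
Changed values: src6, sig3, sig4, sig6, sig8, sig9, sig10, sig12, sig13, sig14, sig15, sig16, sig18, sig19.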